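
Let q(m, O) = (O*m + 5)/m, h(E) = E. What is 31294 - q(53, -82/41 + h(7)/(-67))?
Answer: 111132132/3551 ≈ 31296.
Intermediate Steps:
q(m, O) = (5 + O*m)/m
31294 - q(53, -82/41 + h(7)/(-67)) = 31294 - ((-82/41 + 7/(-67)) + 5/53) = 31294 - ((-82*1/41 + 7*(-1/67)) + 5*(1/53)) = 31294 - ((-2 - 7/67) + 5/53) = 31294 - (-141/67 + 5/53) = 31294 - 1*(-7138/3551) = 31294 + 7138/3551 = 111132132/3551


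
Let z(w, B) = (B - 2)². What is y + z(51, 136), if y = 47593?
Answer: 65549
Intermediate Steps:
z(w, B) = (-2 + B)²
y + z(51, 136) = 47593 + (-2 + 136)² = 47593 + 134² = 47593 + 17956 = 65549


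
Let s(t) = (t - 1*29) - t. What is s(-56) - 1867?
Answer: -1896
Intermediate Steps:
s(t) = -29 (s(t) = (t - 29) - t = (-29 + t) - t = -29)
s(-56) - 1867 = -29 - 1867 = -1896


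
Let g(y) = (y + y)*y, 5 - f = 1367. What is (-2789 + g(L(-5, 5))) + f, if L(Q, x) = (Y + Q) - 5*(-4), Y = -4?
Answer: -3909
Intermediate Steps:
f = -1362 (f = 5 - 1*1367 = 5 - 1367 = -1362)
L(Q, x) = 16 + Q (L(Q, x) = (-4 + Q) - 5*(-4) = (-4 + Q) + 20 = 16 + Q)
g(y) = 2*y² (g(y) = (2*y)*y = 2*y²)
(-2789 + g(L(-5, 5))) + f = (-2789 + 2*(16 - 5)²) - 1362 = (-2789 + 2*11²) - 1362 = (-2789 + 2*121) - 1362 = (-2789 + 242) - 1362 = -2547 - 1362 = -3909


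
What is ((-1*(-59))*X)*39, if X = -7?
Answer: -16107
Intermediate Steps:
((-1*(-59))*X)*39 = (-1*(-59)*(-7))*39 = (59*(-7))*39 = -413*39 = -16107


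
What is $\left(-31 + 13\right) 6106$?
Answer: $-109908$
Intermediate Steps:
$\left(-31 + 13\right) 6106 = \left(-18\right) 6106 = -109908$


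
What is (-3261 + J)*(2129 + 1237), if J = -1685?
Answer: -16648236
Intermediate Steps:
(-3261 + J)*(2129 + 1237) = (-3261 - 1685)*(2129 + 1237) = -4946*3366 = -16648236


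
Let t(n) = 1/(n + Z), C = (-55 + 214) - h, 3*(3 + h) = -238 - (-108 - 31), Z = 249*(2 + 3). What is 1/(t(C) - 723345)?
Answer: -1440/1041616799 ≈ -1.3825e-6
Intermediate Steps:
Z = 1245 (Z = 249*5 = 1245)
h = -36 (h = -3 + (-238 - (-108 - 31))/3 = -3 + (-238 - 1*(-139))/3 = -3 + (-238 + 139)/3 = -3 + (⅓)*(-99) = -3 - 33 = -36)
C = 195 (C = (-55 + 214) - 1*(-36) = 159 + 36 = 195)
t(n) = 1/(1245 + n) (t(n) = 1/(n + 1245) = 1/(1245 + n))
1/(t(C) - 723345) = 1/(1/(1245 + 195) - 723345) = 1/(1/1440 - 723345) = 1/(-1041616799/1440) = -1440/1041616799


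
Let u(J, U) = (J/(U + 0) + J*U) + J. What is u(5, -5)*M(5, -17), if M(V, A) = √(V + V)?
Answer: -21*√10 ≈ -66.408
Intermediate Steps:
u(J, U) = J + J*U + J/U (u(J, U) = (J/U + J*U) + J = (J*U + J/U) + J = J + J*U + J/U)
M(V, A) = √2*√V (M(V, A) = √(2*V) = √2*√V)
u(5, -5)*M(5, -17) = (5 + 5*(-5) + 5/(-5))*(√2*√5) = (5 - 25 + 5*(-⅕))*√10 = (5 - 25 - 1)*√10 = -21*√10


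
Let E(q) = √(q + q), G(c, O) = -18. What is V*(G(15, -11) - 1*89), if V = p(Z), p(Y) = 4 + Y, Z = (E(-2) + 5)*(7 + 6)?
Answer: -7383 - 2782*I ≈ -7383.0 - 2782.0*I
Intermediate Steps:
E(q) = √2*√q (E(q) = √(2*q) = √2*√q)
Z = 65 + 26*I (Z = (√2*√(-2) + 5)*(7 + 6) = (√2*(I*√2) + 5)*13 = (2*I + 5)*13 = (5 + 2*I)*13 = 65 + 26*I ≈ 65.0 + 26.0*I)
V = 69 + 26*I (V = 4 + (65 + 26*I) = 69 + 26*I ≈ 69.0 + 26.0*I)
V*(G(15, -11) - 1*89) = (69 + 26*I)*(-18 - 1*89) = (69 + 26*I)*(-18 - 89) = (69 + 26*I)*(-107) = -7383 - 2782*I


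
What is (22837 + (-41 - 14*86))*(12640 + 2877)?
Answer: 335043064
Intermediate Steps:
(22837 + (-41 - 14*86))*(12640 + 2877) = (22837 + (-41 - 1204))*15517 = (22837 - 1245)*15517 = 21592*15517 = 335043064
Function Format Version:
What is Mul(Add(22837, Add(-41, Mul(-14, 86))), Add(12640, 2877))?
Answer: 335043064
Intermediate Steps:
Mul(Add(22837, Add(-41, Mul(-14, 86))), Add(12640, 2877)) = Mul(Add(22837, Add(-41, -1204)), 15517) = Mul(Add(22837, -1245), 15517) = Mul(21592, 15517) = 335043064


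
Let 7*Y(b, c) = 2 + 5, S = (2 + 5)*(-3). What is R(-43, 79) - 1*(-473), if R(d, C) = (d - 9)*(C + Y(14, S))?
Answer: -3687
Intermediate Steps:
S = -21 (S = 7*(-3) = -21)
Y(b, c) = 1 (Y(b, c) = (2 + 5)/7 = (⅐)*7 = 1)
R(d, C) = (1 + C)*(-9 + d) (R(d, C) = (d - 9)*(C + 1) = (-9 + d)*(1 + C) = (1 + C)*(-9 + d))
R(-43, 79) - 1*(-473) = (-9 - 43 - 9*79 + 79*(-43)) - 1*(-473) = (-9 - 43 - 711 - 3397) + 473 = -4160 + 473 = -3687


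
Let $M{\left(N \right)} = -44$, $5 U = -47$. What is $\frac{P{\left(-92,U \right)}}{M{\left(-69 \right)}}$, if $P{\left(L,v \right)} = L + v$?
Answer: $\frac{507}{220} \approx 2.3045$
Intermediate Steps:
$U = - \frac{47}{5}$ ($U = \frac{1}{5} \left(-47\right) = - \frac{47}{5} \approx -9.4$)
$\frac{P{\left(-92,U \right)}}{M{\left(-69 \right)}} = \frac{-92 - \frac{47}{5}}{-44} = \left(- \frac{507}{5}\right) \left(- \frac{1}{44}\right) = \frac{507}{220}$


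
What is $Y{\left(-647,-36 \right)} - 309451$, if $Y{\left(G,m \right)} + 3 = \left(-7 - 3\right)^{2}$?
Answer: $-309354$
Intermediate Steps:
$Y{\left(G,m \right)} = 97$ ($Y{\left(G,m \right)} = -3 + \left(-7 - 3\right)^{2} = -3 + \left(-10\right)^{2} = -3 + 100 = 97$)
$Y{\left(-647,-36 \right)} - 309451 = 97 - 309451 = -309354$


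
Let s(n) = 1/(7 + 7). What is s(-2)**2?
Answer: 1/196 ≈ 0.0051020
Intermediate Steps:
s(n) = 1/14
s(-2)**2 = (1/14)**2 = 1/196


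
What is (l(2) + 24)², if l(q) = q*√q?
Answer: 584 + 96*√2 ≈ 719.76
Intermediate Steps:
l(q) = q^(3/2)
(l(2) + 24)² = (2^(3/2) + 24)² = (2*√2 + 24)² = (24 + 2*√2)²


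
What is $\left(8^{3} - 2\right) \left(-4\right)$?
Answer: $-2040$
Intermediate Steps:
$\left(8^{3} - 2\right) \left(-4\right) = \left(512 - 2\right) \left(-4\right) = 510 \left(-4\right) = -2040$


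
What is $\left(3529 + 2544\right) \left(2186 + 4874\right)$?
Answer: $42875380$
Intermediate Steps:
$\left(3529 + 2544\right) \left(2186 + 4874\right) = 6073 \cdot 7060 = 42875380$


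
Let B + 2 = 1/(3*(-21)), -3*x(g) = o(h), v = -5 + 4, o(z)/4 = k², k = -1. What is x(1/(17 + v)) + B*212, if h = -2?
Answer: -27008/63 ≈ -428.70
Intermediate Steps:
o(z) = 4 (o(z) = 4*(-1)² = 4*1 = 4)
v = -1
x(g) = -4/3 (x(g) = -⅓*4 = -4/3)
B = -127/63 (B = -2 + 1/(3*(-21)) = -2 + 1/(-63) = -2 - 1/63 = -127/63 ≈ -2.0159)
x(1/(17 + v)) + B*212 = -4/3 - 127/63*212 = -4/3 - 26924/63 = -27008/63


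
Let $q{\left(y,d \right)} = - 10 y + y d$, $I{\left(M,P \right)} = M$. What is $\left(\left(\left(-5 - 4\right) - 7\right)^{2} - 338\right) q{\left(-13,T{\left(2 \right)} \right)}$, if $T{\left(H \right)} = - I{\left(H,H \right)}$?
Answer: $-12792$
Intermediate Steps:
$T{\left(H \right)} = - H$
$q{\left(y,d \right)} = - 10 y + d y$
$\left(\left(\left(-5 - 4\right) - 7\right)^{2} - 338\right) q{\left(-13,T{\left(2 \right)} \right)} = \left(\left(\left(-5 - 4\right) - 7\right)^{2} - 338\right) \left(- 13 \left(-10 - 2\right)\right) = \left(\left(-9 - 7\right)^{2} - 338\right) \left(- 13 \left(-10 - 2\right)\right) = \left(\left(-16\right)^{2} - 338\right) \left(\left(-13\right) \left(-12\right)\right) = \left(256 - 338\right) 156 = \left(-82\right) 156 = -12792$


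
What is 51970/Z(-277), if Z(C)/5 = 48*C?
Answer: -5197/6648 ≈ -0.78174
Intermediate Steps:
Z(C) = 240*C (Z(C) = 5*(48*C) = 240*C)
51970/Z(-277) = 51970/((240*(-277))) = 51970/(-66480) = 51970*(-1/66480) = -5197/6648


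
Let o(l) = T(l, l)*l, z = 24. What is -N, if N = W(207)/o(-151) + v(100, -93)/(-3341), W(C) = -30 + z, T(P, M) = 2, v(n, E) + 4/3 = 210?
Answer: 64457/1513473 ≈ 0.042589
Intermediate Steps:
v(n, E) = 626/3 (v(n, E) = -4/3 + 210 = 626/3)
o(l) = 2*l
W(C) = -6 (W(C) = -30 + 24 = -6)
N = -64457/1513473 (N = -6/(2*(-151)) + (626/3)/(-3341) = -6/(-302) + (626/3)*(-1/3341) = -6*(-1/302) - 626/10023 = 3/151 - 626/10023 = -64457/1513473 ≈ -0.042589)
-N = -1*(-64457/1513473) = 64457/1513473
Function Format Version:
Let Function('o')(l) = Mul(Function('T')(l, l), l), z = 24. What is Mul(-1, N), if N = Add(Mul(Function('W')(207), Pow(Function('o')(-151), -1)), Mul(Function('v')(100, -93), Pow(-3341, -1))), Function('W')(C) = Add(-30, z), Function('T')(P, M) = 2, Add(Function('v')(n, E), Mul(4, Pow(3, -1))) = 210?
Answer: Rational(64457, 1513473) ≈ 0.042589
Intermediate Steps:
Function('v')(n, E) = Rational(626, 3) (Function('v')(n, E) = Add(Rational(-4, 3), 210) = Rational(626, 3))
Function('o')(l) = Mul(2, l)
Function('W')(C) = -6 (Function('W')(C) = Add(-30, 24) = -6)
N = Rational(-64457, 1513473) (N = Add(Mul(-6, Pow(Mul(2, -151), -1)), Mul(Rational(626, 3), Pow(-3341, -1))) = Add(Mul(-6, Pow(-302, -1)), Mul(Rational(626, 3), Rational(-1, 3341))) = Add(Mul(-6, Rational(-1, 302)), Rational(-626, 10023)) = Add(Rational(3, 151), Rational(-626, 10023)) = Rational(-64457, 1513473) ≈ -0.042589)
Mul(-1, N) = Mul(-1, Rational(-64457, 1513473)) = Rational(64457, 1513473)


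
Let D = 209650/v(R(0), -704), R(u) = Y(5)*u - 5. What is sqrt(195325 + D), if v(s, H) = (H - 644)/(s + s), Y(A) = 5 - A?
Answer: 5*sqrt(894379802)/337 ≈ 443.71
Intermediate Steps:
R(u) = -5 (R(u) = (5 - 1*5)*u - 5 = (5 - 5)*u - 5 = 0*u - 5 = 0 - 5 = -5)
v(s, H) = (-644 + H)/(2*s) (v(s, H) = (-644 + H)/((2*s)) = (-644 + H)*(1/(2*s)) = (-644 + H)/(2*s))
D = 524125/337 (D = 209650/(((1/2)*(-644 - 704)/(-5))) = 209650/(((1/2)*(-1/5)*(-1348))) = 209650/(674/5) = 209650*(5/674) = 524125/337 ≈ 1555.3)
sqrt(195325 + D) = sqrt(195325 + 524125/337) = sqrt(66348650/337) = 5*sqrt(894379802)/337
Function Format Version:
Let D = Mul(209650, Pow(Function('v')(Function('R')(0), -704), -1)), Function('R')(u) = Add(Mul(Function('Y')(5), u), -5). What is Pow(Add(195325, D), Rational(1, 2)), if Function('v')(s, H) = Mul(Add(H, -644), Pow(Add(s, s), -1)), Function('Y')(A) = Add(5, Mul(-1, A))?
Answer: Mul(Rational(5, 337), Pow(894379802, Rational(1, 2))) ≈ 443.71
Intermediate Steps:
Function('R')(u) = -5 (Function('R')(u) = Add(Mul(Add(5, Mul(-1, 5)), u), -5) = Add(Mul(Add(5, -5), u), -5) = Add(Mul(0, u), -5) = Add(0, -5) = -5)
Function('v')(s, H) = Mul(Rational(1, 2), Pow(s, -1), Add(-644, H)) (Function('v')(s, H) = Mul(Add(-644, H), Pow(Mul(2, s), -1)) = Mul(Add(-644, H), Mul(Rational(1, 2), Pow(s, -1))) = Mul(Rational(1, 2), Pow(s, -1), Add(-644, H)))
D = Rational(524125, 337) (D = Mul(209650, Pow(Mul(Rational(1, 2), Pow(-5, -1), Add(-644, -704)), -1)) = Mul(209650, Pow(Mul(Rational(1, 2), Rational(-1, 5), -1348), -1)) = Mul(209650, Pow(Rational(674, 5), -1)) = Mul(209650, Rational(5, 674)) = Rational(524125, 337) ≈ 1555.3)
Pow(Add(195325, D), Rational(1, 2)) = Pow(Add(195325, Rational(524125, 337)), Rational(1, 2)) = Pow(Rational(66348650, 337), Rational(1, 2)) = Mul(Rational(5, 337), Pow(894379802, Rational(1, 2)))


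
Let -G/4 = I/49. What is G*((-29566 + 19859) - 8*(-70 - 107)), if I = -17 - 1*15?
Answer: -1061248/49 ≈ -21658.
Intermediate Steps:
I = -32 (I = -17 - 15 = -32)
G = 128/49 (G = -(-128)/49 = -4*(-32/49) = 128/49 ≈ 2.6122)
G*((-29566 + 19859) - 8*(-70 - 107)) = 128*((-29566 + 19859) - 8*(-70 - 107))/49 = 128*(-9707 - 8*(-177))/49 = 128*(-9707 + 1416)/49 = (128/49)*(-8291) = -1061248/49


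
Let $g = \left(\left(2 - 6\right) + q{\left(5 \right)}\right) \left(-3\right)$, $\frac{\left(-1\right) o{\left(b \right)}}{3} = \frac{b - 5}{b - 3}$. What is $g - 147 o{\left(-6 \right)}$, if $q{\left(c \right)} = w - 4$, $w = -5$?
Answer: $578$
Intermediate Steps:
$q{\left(c \right)} = -9$ ($q{\left(c \right)} = -5 - 4 = -9$)
$o{\left(b \right)} = - \frac{3 \left(-5 + b\right)}{-3 + b}$ ($o{\left(b \right)} = - 3 \frac{b - 5}{b - 3} = - 3 \frac{-5 + b}{-3 + b} = - \frac{3 \left(-5 + b\right)}{-3 + b}$)
$g = 39$ ($g = \left(\left(2 - 6\right) - 9\right) \left(-3\right) = \left(-4 - 9\right) \left(-3\right) = \left(-13\right) \left(-3\right) = 39$)
$g - 147 o{\left(-6 \right)} = 39 - 147 \frac{3 \left(5 - -6\right)}{-3 - 6} = 39 - 147 \frac{3 \left(5 + 6\right)}{-9} = 39 - 147 \cdot 3 \left(- \frac{1}{9}\right) 11 = 39 - -539 = 39 + 539 = 578$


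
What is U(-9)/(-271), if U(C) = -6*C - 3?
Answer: -51/271 ≈ -0.18819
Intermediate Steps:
U(C) = -3 - 6*C
U(-9)/(-271) = (-3 - 6*(-9))/(-271) = (-3 + 54)*(-1/271) = 51*(-1/271) = -51/271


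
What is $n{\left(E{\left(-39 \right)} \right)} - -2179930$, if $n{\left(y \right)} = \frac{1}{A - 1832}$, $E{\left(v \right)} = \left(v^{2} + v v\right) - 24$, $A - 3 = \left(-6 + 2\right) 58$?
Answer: $\frac{4492835729}{2061} \approx 2.1799 \cdot 10^{6}$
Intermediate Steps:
$A = -229$ ($A = 3 + \left(-6 + 2\right) 58 = 3 - 232 = -229$)
$E{\left(v \right)} = -24 + 2 v^{2}$ ($E{\left(v \right)} = \left(v^{2} + v^{2}\right) - 24 = 2 v^{2} - 24 = -24 + 2 v^{2}$)
$n{\left(y \right)} = - \frac{1}{2061}$ ($n{\left(y \right)} = \frac{1}{-229 - 1832} = \frac{1}{-2061} = - \frac{1}{2061}$)
$n{\left(E{\left(-39 \right)} \right)} - -2179930 = - \frac{1}{2061} - -2179930 = - \frac{1}{2061} + 2179930 = \frac{4492835729}{2061}$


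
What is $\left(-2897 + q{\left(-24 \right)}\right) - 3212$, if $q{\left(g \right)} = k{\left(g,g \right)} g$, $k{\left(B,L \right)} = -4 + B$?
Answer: $-5437$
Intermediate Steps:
$q{\left(g \right)} = g \left(-4 + g\right)$ ($q{\left(g \right)} = \left(-4 + g\right) g = g \left(-4 + g\right)$)
$\left(-2897 + q{\left(-24 \right)}\right) - 3212 = \left(-2897 - 24 \left(-4 - 24\right)\right) - 3212 = \left(-2897 - -672\right) - 3212 = \left(-2897 + 672\right) - 3212 = -2225 - 3212 = -5437$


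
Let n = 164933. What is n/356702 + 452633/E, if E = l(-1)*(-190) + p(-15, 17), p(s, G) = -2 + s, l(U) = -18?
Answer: 162016363365/1213856906 ≈ 133.47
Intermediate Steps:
E = 3403 (E = -18*(-190) + (-2 - 15) = 3420 - 17 = 3403)
n/356702 + 452633/E = 164933/356702 + 452633/3403 = 162016363365/1213856906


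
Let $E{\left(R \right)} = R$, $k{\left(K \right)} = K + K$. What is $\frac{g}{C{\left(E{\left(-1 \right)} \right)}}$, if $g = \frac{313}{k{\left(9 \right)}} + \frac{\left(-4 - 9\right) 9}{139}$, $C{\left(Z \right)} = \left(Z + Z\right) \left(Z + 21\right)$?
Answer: $- \frac{41401}{100080} \approx -0.41368$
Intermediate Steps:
$k{\left(K \right)} = 2 K$
$C{\left(Z \right)} = 2 Z \left(21 + Z\right)$
$g = \frac{41401}{2502}$ ($g = \frac{313}{2 \cdot 9} + \frac{\left(-4 - 9\right) 9}{139} = \frac{313}{18} + \left(-13\right) 9 \cdot \frac{1}{139} = 313 \cdot \frac{1}{18} - \frac{117}{139} = \frac{313}{18} - \frac{117}{139} = \frac{41401}{2502} \approx 16.547$)
$\frac{g}{C{\left(E{\left(-1 \right)} \right)}} = \frac{41401}{2502 \cdot 2 \left(-1\right) \left(21 - 1\right)} = \frac{41401}{2502 \cdot 2 \left(-1\right) 20} = \frac{41401}{2502 \left(-40\right)} = \frac{41401}{2502} \left(- \frac{1}{40}\right) = - \frac{41401}{100080}$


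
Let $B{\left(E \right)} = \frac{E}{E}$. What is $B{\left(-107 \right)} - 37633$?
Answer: $-37632$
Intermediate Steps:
$B{\left(E \right)} = 1$
$B{\left(-107 \right)} - 37633 = 1 - 37633 = -37632$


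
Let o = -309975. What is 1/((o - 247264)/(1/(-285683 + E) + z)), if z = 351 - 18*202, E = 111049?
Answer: 573672691/97312875526 ≈ 0.0058951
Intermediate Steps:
z = -3285 (z = 351 - 3636 = -3285)
1/((o - 247264)/(1/(-285683 + E) + z)) = 1/((-309975 - 247264)/(1/(-285683 + 111049) - 3285)) = 1/(-557239/(1/(-174634) - 3285)) = 1/(-557239/(-1/174634 - 3285)) = 1/(-557239/(-573672691/174634)) = 1/(-557239*(-174634/573672691)) = 1/(97312875526/573672691) = 573672691/97312875526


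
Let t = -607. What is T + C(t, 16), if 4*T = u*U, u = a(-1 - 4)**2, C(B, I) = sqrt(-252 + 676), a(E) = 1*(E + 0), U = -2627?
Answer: -65675/4 + 2*sqrt(106) ≈ -16398.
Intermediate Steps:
a(E) = E (a(E) = 1*E = E)
C(B, I) = 2*sqrt(106) (C(B, I) = sqrt(424) = 2*sqrt(106))
u = 25 (u = (-1 - 4)**2 = (-5)**2 = 25)
T = -65675/4 (T = (25*(-2627))/4 = (1/4)*(-65675) = -65675/4 ≈ -16419.)
T + C(t, 16) = -65675/4 + 2*sqrt(106)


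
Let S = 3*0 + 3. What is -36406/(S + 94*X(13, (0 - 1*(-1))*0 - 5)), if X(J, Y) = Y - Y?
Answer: -36406/3 ≈ -12135.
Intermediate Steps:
S = 3 (S = 0 + 3 = 3)
X(J, Y) = 0
-36406/(S + 94*X(13, (0 - 1*(-1))*0 - 5)) = -36406/(3 + 94*0) = -36406/(3 + 0) = -36406/3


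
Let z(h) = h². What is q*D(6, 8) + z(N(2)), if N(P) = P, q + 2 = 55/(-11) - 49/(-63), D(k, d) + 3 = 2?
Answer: 92/9 ≈ 10.222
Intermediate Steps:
D(k, d) = -1 (D(k, d) = -3 + 2 = -1)
q = -56/9 (q = -2 + (55/(-11) - 49/(-63)) = -2 + (55*(-1/11) - 49*(-1/63)) = -2 + (-5 + 7/9) = -2 - 38/9 = -56/9 ≈ -6.2222)
q*D(6, 8) + z(N(2)) = -56/9*(-1) + 2² = 56/9 + 4 = 92/9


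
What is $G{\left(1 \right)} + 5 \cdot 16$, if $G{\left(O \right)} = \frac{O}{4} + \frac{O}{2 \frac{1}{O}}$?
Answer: $\frac{323}{4} \approx 80.75$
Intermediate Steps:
$G{\left(O \right)} = \frac{O^{2}}{2} + \frac{O}{4}$ ($G{\left(O \right)} = O \frac{1}{4} + O \frac{O}{2} = \frac{O}{4} + \frac{O^{2}}{2} = \frac{O^{2}}{2} + \frac{O}{4}$)
$G{\left(1 \right)} + 5 \cdot 16 = \frac{1}{4} \cdot 1 \left(1 + 2 \cdot 1\right) + 5 \cdot 16 = \frac{1}{4} \cdot 1 \left(1 + 2\right) + 80 = \frac{1}{4} \cdot 1 \cdot 3 + 80 = \frac{3}{4} + 80 = \frac{323}{4}$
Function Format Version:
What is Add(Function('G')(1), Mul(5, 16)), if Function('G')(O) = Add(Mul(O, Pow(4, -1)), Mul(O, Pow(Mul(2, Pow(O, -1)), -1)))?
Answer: Rational(323, 4) ≈ 80.750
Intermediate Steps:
Function('G')(O) = Add(Mul(Rational(1, 2), Pow(O, 2)), Mul(Rational(1, 4), O)) (Function('G')(O) = Add(Mul(O, Rational(1, 4)), Mul(O, Mul(Rational(1, 2), O))) = Add(Mul(Rational(1, 4), O), Mul(Rational(1, 2), Pow(O, 2))) = Add(Mul(Rational(1, 2), Pow(O, 2)), Mul(Rational(1, 4), O)))
Add(Function('G')(1), Mul(5, 16)) = Add(Mul(Rational(1, 4), 1, Add(1, Mul(2, 1))), Mul(5, 16)) = Add(Mul(Rational(1, 4), 1, Add(1, 2)), 80) = Add(Mul(Rational(1, 4), 1, 3), 80) = Add(Rational(3, 4), 80) = Rational(323, 4)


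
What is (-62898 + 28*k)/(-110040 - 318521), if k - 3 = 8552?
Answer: -176642/428561 ≈ -0.41217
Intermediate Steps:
k = 8555 (k = 3 + 8552 = 8555)
(-62898 + 28*k)/(-110040 - 318521) = (-62898 + 28*8555)/(-110040 - 318521) = (-62898 + 239540)/(-428561) = 176642*(-1/428561) = -176642/428561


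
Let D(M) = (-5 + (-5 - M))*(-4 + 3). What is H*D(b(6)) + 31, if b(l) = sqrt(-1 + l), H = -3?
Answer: 1 - 3*sqrt(5) ≈ -5.7082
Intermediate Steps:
D(M) = 10 + M (D(M) = (-10 - M)*(-1) = 10 + M)
H*D(b(6)) + 31 = -3*(10 + sqrt(-1 + 6)) + 31 = -3*(10 + sqrt(5)) + 31 = (-30 - 3*sqrt(5)) + 31 = 1 - 3*sqrt(5)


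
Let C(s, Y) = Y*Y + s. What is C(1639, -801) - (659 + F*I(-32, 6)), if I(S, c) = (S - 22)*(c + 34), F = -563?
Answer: -573499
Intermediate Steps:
C(s, Y) = s + Y² (C(s, Y) = Y² + s = s + Y²)
I(S, c) = (-22 + S)*(34 + c)
C(1639, -801) - (659 + F*I(-32, 6)) = (1639 + (-801)²) - (659 - 563*(-748 - 22*6 + 34*(-32) - 32*6)) = (1639 + 641601) - (659 - 563*(-748 - 132 - 1088 - 192)) = 643240 - (659 - 563*(-2160)) = 643240 - (659 + 1216080) = 643240 - 1*1216739 = 643240 - 1216739 = -573499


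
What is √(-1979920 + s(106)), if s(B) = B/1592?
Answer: I*√313627237133/398 ≈ 1407.1*I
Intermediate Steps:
s(B) = B/1592 (s(B) = B*(1/1592) = B/1592)
√(-1979920 + s(106)) = √(-1979920 + (1/1592)*106) = √(-1979920 + 53/796) = √(-1576016267/796) = I*√313627237133/398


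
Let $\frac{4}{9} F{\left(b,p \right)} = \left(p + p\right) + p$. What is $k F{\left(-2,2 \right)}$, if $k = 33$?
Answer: $\frac{891}{2} \approx 445.5$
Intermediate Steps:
$F{\left(b,p \right)} = \frac{27 p}{4}$ ($F{\left(b,p \right)} = \frac{9 \left(\left(p + p\right) + p\right)}{4} = \frac{9 \left(2 p + p\right)}{4} = \frac{9 \cdot 3 p}{4} = \frac{27 p}{4}$)
$k F{\left(-2,2 \right)} = 33 \cdot \frac{27}{4} \cdot 2 = 33 \cdot \frac{27}{2} = \frac{891}{2}$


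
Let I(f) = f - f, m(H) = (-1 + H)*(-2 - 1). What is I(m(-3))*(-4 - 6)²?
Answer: 0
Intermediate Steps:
m(H) = 3 - 3*H (m(H) = (-1 + H)*(-3) = 3 - 3*H)
I(f) = 0
I(m(-3))*(-4 - 6)² = 0*(-4 - 6)² = 0*(-10)² = 0*100 = 0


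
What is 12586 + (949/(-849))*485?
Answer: 10225249/849 ≈ 12044.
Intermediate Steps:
12586 + (949/(-849))*485 = 12586 + (949*(-1/849))*485 = 12586 - 949/849*485 = 12586 - 460265/849 = 10225249/849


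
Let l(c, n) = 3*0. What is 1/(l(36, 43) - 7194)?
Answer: -1/7194 ≈ -0.00013900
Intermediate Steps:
l(c, n) = 0
1/(l(36, 43) - 7194) = 1/(0 - 7194) = 1/(-7194) = -1/7194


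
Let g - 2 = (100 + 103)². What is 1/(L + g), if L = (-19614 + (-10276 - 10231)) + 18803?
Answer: 1/19893 ≈ 5.0269e-5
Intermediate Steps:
g = 41211 (g = 2 + (100 + 103)² = 2 + 203² = 2 + 41209 = 41211)
L = -21318 (L = (-19614 - 20507) + 18803 = -40121 + 18803 = -21318)
1/(L + g) = 1/(-21318 + 41211) = 1/19893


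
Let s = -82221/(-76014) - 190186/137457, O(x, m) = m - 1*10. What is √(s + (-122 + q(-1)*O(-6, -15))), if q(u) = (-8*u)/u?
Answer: √1292888256024964966/128995758 ≈ 8.8147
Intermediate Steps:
O(x, m) = -10 + m (O(x, m) = m - 10 = -10 + m)
q(u) = -8
s = -350549623/1160961822 (s = -82221*(-1/76014) - 190186*1/137457 = 27407/25338 - 190186/137457 = -350549623/1160961822 ≈ -0.30195)
√(s + (-122 + q(-1)*O(-6, -15))) = √(-350549623/1160961822 + (-122 - 8*(-10 - 15))) = √(-350549623/1160961822 + (-122 - 8*(-25))) = √(-350549623/1160961822 + (-122 + 200)) = √(-350549623/1160961822 + 78) = √(90204472493/1160961822) = √1292888256024964966/128995758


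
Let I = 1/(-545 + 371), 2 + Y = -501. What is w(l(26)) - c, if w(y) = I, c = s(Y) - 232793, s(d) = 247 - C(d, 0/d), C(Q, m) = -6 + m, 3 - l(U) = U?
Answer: 40461959/174 ≈ 2.3254e+5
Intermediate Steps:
Y = -503 (Y = -2 - 501 = -503)
l(U) = 3 - U
s(d) = 253 (s(d) = 247 - (-6 + 0/d) = 247 - (-6 + 0) = 247 - 1*(-6) = 247 + 6 = 253)
I = -1/174 (I = 1/(-174) = -1/174 ≈ -0.0057471)
c = -232540 (c = 253 - 232793 = -232540)
w(y) = -1/174
w(l(26)) - c = -1/174 - 1*(-232540) = -1/174 + 232540 = 40461959/174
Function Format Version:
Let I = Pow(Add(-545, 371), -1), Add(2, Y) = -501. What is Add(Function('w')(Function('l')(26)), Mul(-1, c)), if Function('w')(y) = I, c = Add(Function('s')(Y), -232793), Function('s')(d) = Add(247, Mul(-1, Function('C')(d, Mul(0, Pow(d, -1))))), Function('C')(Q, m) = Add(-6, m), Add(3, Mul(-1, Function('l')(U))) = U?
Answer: Rational(40461959, 174) ≈ 2.3254e+5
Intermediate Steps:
Y = -503 (Y = Add(-2, -501) = -503)
Function('l')(U) = Add(3, Mul(-1, U))
Function('s')(d) = 253 (Function('s')(d) = Add(247, Mul(-1, Add(-6, Mul(0, Pow(d, -1))))) = Add(247, Mul(-1, Add(-6, 0))) = Add(247, Mul(-1, -6)) = Add(247, 6) = 253)
I = Rational(-1, 174) (I = Pow(-174, -1) = Rational(-1, 174) ≈ -0.0057471)
c = -232540 (c = Add(253, -232793) = -232540)
Function('w')(y) = Rational(-1, 174)
Add(Function('w')(Function('l')(26)), Mul(-1, c)) = Add(Rational(-1, 174), Mul(-1, -232540)) = Add(Rational(-1, 174), 232540) = Rational(40461959, 174)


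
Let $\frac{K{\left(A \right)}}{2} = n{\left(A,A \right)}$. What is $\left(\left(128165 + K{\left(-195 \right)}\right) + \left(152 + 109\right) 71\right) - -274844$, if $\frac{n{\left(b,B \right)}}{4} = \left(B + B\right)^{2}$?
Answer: $1638340$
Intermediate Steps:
$n{\left(b,B \right)} = 16 B^{2}$ ($n{\left(b,B \right)} = 4 \left(B + B\right)^{2} = 4 \left(2 B\right)^{2} = 4 \cdot 4 B^{2} = 16 B^{2}$)
$K{\left(A \right)} = 32 A^{2}$ ($K{\left(A \right)} = 2 \cdot 16 A^{2} = 32 A^{2}$)
$\left(\left(128165 + K{\left(-195 \right)}\right) + \left(152 + 109\right) 71\right) - -274844 = \left(\left(128165 + 32 \left(-195\right)^{2}\right) + \left(152 + 109\right) 71\right) - -274844 = \left(\left(128165 + 32 \cdot 38025\right) + 261 \cdot 71\right) + 274844 = \left(\left(128165 + 1216800\right) + 18531\right) + 274844 = \left(1344965 + 18531\right) + 274844 = 1363496 + 274844 = 1638340$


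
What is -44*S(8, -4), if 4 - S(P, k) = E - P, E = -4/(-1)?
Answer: -352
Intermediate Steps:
E = 4 (E = -4*(-1) = 4)
S(P, k) = P (S(P, k) = 4 - (4 - P) = 4 + (-4 + P) = P)
-44*S(8, -4) = -44*8 = -352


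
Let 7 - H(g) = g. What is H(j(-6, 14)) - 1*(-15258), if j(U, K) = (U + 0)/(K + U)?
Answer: 61063/4 ≈ 15266.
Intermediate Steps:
j(U, K) = U/(K + U)
H(g) = 7 - g
H(j(-6, 14)) - 1*(-15258) = (7 - (-6)/(14 - 6)) - 1*(-15258) = (7 - (-6)/8) + 15258 = (7 - 1*(-¾)) + 15258 = (7 + ¾) + 15258 = 31/4 + 15258 = 61063/4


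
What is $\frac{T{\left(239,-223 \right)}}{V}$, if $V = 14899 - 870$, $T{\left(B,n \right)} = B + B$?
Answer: $\frac{478}{14029} \approx 0.034072$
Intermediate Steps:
$T{\left(B,n \right)} = 2 B$
$V = 14029$ ($V = 14899 - 870 = 14029$)
$\frac{T{\left(239,-223 \right)}}{V} = \frac{2 \cdot 239}{14029} = 478 \cdot \frac{1}{14029} = \frac{478}{14029}$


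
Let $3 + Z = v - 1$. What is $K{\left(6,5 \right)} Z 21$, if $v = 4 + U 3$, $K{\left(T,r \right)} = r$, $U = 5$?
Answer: $1575$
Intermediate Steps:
$v = 19$ ($v = 4 + 5 \cdot 3 = 4 + 15 = 19$)
$Z = 15$ ($Z = -3 + \left(19 - 1\right) = -3 + 18 = 15$)
$K{\left(6,5 \right)} Z 21 = 5 \cdot 15 \cdot 21 = 75 \cdot 21 = 1575$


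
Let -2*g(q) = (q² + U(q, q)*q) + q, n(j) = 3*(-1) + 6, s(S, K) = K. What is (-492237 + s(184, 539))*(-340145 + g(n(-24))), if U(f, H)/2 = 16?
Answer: 167275167902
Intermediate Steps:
U(f, H) = 32 (U(f, H) = 2*16 = 32)
n(j) = 3 (n(j) = -3 + 6 = 3)
g(q) = -33*q/2 - q²/2 (g(q) = -((q² + 32*q) + q)/2 = -(q² + 33*q)/2 = -33*q/2 - q²/2)
(-492237 + s(184, 539))*(-340145 + g(n(-24))) = (-492237 + 539)*(-340145 - ½*3*(33 + 3)) = -491698*(-340145 - ½*3*36) = -491698*(-340145 - 54) = -491698*(-340199) = 167275167902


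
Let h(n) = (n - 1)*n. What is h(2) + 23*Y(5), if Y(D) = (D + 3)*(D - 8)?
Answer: -550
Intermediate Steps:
h(n) = n*(-1 + n) (h(n) = (-1 + n)*n = n*(-1 + n))
Y(D) = (-8 + D)*(3 + D) (Y(D) = (3 + D)*(-8 + D) = (-8 + D)*(3 + D))
h(2) + 23*Y(5) = 2*(-1 + 2) + 23*(-24 + 5² - 5*5) = 2*1 + 23*(-24 + 25 - 25) = 2 + 23*(-24) = 2 - 552 = -550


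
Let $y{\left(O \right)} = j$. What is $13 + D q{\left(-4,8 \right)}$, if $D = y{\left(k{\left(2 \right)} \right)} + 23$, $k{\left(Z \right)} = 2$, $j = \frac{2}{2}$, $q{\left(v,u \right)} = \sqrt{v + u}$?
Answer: $61$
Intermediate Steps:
$q{\left(v,u \right)} = \sqrt{u + v}$
$j = 1$ ($j = 2 \cdot \frac{1}{2} = 1$)
$y{\left(O \right)} = 1$
$D = 24$ ($D = 1 + 23 = 24$)
$13 + D q{\left(-4,8 \right)} = 13 + 24 \sqrt{8 - 4} = 13 + 24 \sqrt{4} = 13 + 24 \cdot 2 = 13 + 48 = 61$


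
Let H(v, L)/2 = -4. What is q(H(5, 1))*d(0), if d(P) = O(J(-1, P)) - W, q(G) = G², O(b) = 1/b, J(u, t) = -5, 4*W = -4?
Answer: 256/5 ≈ 51.200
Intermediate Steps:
W = -1 (W = (¼)*(-4) = -1)
H(v, L) = -8 (H(v, L) = 2*(-4) = -8)
d(P) = ⅘ (d(P) = 1/(-5) - 1*(-1) = -⅕ + 1 = ⅘)
q(H(5, 1))*d(0) = (-8)²*(⅘) = 64*(⅘) = 256/5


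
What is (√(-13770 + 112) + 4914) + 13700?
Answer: 18614 + I*√13658 ≈ 18614.0 + 116.87*I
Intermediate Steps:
(√(-13770 + 112) + 4914) + 13700 = (√(-13658) + 4914) + 13700 = (I*√13658 + 4914) + 13700 = (4914 + I*√13658) + 13700 = 18614 + I*√13658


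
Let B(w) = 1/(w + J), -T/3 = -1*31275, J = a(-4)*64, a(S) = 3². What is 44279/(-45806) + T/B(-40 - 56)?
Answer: 2062918971721/45806 ≈ 4.5036e+7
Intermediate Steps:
a(S) = 9
J = 576 (J = 9*64 = 576)
T = 93825 (T = -(-3)*31275 = -3*(-31275) = 93825)
B(w) = 1/(576 + w) (B(w) = 1/(w + 576) = 1/(576 + w))
44279/(-45806) + T/B(-40 - 56) = 44279/(-45806) + 93825/(1/(576 + (-40 - 56))) = 44279*(-1/45806) + 93825/(1/(576 - 96)) = -44279/45806 + 93825/(1/480) = -44279/45806 + 93825*480 = -44279/45806 + 45036000 = 2062918971721/45806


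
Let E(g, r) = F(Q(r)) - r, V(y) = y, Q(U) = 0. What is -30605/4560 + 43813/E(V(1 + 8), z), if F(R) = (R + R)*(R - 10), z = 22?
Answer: -1822369/912 ≈ -1998.2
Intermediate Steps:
F(R) = 2*R*(-10 + R) (F(R) = (2*R)*(-10 + R) = 2*R*(-10 + R))
E(g, r) = -r (E(g, r) = 2*0*(-10 + 0) - r = 2*0*(-10) - r = 0 - r = -r)
-30605/4560 + 43813/E(V(1 + 8), z) = -30605/4560 + 43813/((-1*22)) = -30605*1/4560 + 43813/(-22) = -6121/912 + 43813*(-1/22) = -6121/912 - 3983/2 = -1822369/912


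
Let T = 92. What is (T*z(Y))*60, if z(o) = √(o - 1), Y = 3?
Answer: 5520*√2 ≈ 7806.5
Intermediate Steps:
z(o) = √(-1 + o)
(T*z(Y))*60 = (92*√(-1 + 3))*60 = (92*√2)*60 = 5520*√2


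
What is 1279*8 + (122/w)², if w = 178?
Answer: 81051393/7921 ≈ 10232.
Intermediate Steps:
1279*8 + (122/w)² = 1279*8 + (122/178)² = 10232 + (122*(1/178))² = 10232 + (61/89)² = 10232 + 3721/7921 = 81051393/7921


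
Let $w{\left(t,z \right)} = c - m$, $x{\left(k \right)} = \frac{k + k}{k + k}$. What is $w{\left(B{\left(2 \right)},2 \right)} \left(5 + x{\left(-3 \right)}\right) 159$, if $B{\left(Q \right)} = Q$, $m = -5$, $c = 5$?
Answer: $9540$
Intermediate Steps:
$x{\left(k \right)} = 1$ ($x{\left(k \right)} = \frac{2 k}{2 k} = 2 k \frac{1}{2 k} = 1$)
$w{\left(t,z \right)} = 10$ ($w{\left(t,z \right)} = 5 - -5 = 5 + 5 = 10$)
$w{\left(B{\left(2 \right)},2 \right)} \left(5 + x{\left(-3 \right)}\right) 159 = 10 \left(5 + 1\right) 159 = 10 \cdot 6 \cdot 159 = 60 \cdot 159 = 9540$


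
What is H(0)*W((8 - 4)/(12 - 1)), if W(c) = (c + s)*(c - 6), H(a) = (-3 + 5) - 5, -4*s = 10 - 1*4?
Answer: -2325/121 ≈ -19.215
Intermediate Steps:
s = -3/2 (s = -(10 - 1*4)/4 = -(10 - 4)/4 = -1/4*6 = -3/2 ≈ -1.5000)
H(a) = -3 (H(a) = 2 - 5 = -3)
W(c) = (-6 + c)*(-3/2 + c) (W(c) = (c - 3/2)*(c - 6) = (-3/2 + c)*(-6 + c) = (-6 + c)*(-3/2 + c))
H(0)*W((8 - 4)/(12 - 1)) = -3*(9 + ((8 - 4)/(12 - 1))**2 - 15*(8 - 4)/(2*(12 - 1))) = -3*(9 + (4/11)**2 - 30/11) = -3*(9 + (4*(1/11))**2 - 30/11) = -3*(9 + (4/11)**2 - 15/2*4/11) = -3*(9 + 16/121 - 30/11) = -3*775/121 = -2325/121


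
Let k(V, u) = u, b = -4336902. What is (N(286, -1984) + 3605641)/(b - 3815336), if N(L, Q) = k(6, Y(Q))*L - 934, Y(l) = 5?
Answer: -3606137/8152238 ≈ -0.44235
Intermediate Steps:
N(L, Q) = -934 + 5*L (N(L, Q) = 5*L - 934 = -934 + 5*L)
(N(286, -1984) + 3605641)/(b - 3815336) = ((-934 + 5*286) + 3605641)/(-4336902 - 3815336) = ((-934 + 1430) + 3605641)/(-8152238) = (496 + 3605641)*(-1/8152238) = 3606137*(-1/8152238) = -3606137/8152238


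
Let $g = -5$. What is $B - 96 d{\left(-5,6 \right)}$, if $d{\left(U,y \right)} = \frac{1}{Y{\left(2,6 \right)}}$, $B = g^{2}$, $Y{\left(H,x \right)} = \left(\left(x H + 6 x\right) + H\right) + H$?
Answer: $\frac{301}{13} \approx 23.154$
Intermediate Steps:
$Y{\left(H,x \right)} = 2 H + 6 x + H x$ ($Y{\left(H,x \right)} = \left(\left(H x + 6 x\right) + H\right) + H = \left(\left(6 x + H x\right) + H\right) + H = \left(H + 6 x + H x\right) + H = 2 H + 6 x + H x$)
$B = 25$ ($B = \left(-5\right)^{2} = 25$)
$d{\left(U,y \right)} = \frac{1}{52}$ ($d{\left(U,y \right)} = \frac{1}{2 \cdot 2 + 6 \cdot 6 + 2 \cdot 6} = \frac{1}{4 + 36 + 12} = \frac{1}{52}$)
$B - 96 d{\left(-5,6 \right)} = 25 - \frac{24}{13} = \frac{301}{13}$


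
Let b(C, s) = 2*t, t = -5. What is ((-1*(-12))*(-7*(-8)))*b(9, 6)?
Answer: -6720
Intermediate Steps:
b(C, s) = -10 (b(C, s) = 2*(-5) = -10)
((-1*(-12))*(-7*(-8)))*b(9, 6) = ((-1*(-12))*(-7*(-8)))*(-10) = (12*56)*(-10) = 672*(-10) = -6720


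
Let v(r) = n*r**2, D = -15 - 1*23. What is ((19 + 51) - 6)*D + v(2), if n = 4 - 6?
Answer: -2440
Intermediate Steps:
n = -2
D = -38 (D = -15 - 23 = -38)
v(r) = -2*r**2
((19 + 51) - 6)*D + v(2) = ((19 + 51) - 6)*(-38) - 2*2**2 = (70 - 6)*(-38) - 2*4 = 64*(-38) - 8 = -2432 - 8 = -2440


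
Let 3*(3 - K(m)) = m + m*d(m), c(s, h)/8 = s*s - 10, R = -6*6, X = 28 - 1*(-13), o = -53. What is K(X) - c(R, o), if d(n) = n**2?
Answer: -99817/3 ≈ -33272.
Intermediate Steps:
X = 41 (X = 28 + 13 = 41)
R = -36
c(s, h) = -80 + 8*s**2 (c(s, h) = 8*(s*s - 10) = 8*(s**2 - 10) = 8*(-10 + s**2) = -80 + 8*s**2)
K(m) = 3 - m/3 - m**3/3 (K(m) = 3 - (m + m*m**2)/3 = 3 - (m + m**3)/3 = 3 + (-m/3 - m**3/3) = 3 - m/3 - m**3/3)
K(X) - c(R, o) = (3 - 1/3*41 - 1/3*41**3) - (-80 + 8*(-36)**2) = (3 - 41/3 - 1/3*68921) - (-80 + 8*1296) = (3 - 41/3 - 68921/3) - (-80 + 10368) = -68953/3 - 1*10288 = -68953/3 - 10288 = -99817/3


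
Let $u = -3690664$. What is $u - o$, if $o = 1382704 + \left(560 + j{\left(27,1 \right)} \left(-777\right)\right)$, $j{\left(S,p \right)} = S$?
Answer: $-5052949$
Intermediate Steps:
$o = 1362285$ ($o = 1382704 + \left(560 + 27 \left(-777\right)\right) = 1382704 + \left(560 - 20979\right) = 1382704 - 20419 = 1362285$)
$u - o = -3690664 - 1362285 = -5052949$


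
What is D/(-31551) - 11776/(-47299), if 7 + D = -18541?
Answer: 1248846428/1492330749 ≈ 0.83684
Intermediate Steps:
D = -18548 (D = -7 - 18541 = -18548)
D/(-31551) - 11776/(-47299) = -18548/(-31551) - 11776/(-47299) = -18548*(-1/31551) - 11776*(-1/47299) = 18548/31551 + 11776/47299 = 1248846428/1492330749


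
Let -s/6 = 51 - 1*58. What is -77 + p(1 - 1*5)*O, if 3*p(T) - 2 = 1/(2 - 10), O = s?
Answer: -203/4 ≈ -50.750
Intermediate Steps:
s = 42 (s = -6*(51 - 1*58) = -6*(51 - 58) = -6*(-7) = 42)
O = 42
p(T) = 5/8 (p(T) = 2/3 + 1/(3*(2 - 10)) = 2/3 + (1/3)/(-8) = 2/3 + (1/3)*(-1/8) = 2/3 - 1/24 = 5/8)
-77 + p(1 - 1*5)*O = -77 + (5/8)*42 = -77 + 105/4 = -203/4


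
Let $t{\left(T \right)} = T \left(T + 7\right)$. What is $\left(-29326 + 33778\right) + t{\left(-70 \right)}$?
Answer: $8862$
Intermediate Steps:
$t{\left(T \right)} = T \left(7 + T\right)$
$\left(-29326 + 33778\right) + t{\left(-70 \right)} = \left(-29326 + 33778\right) - 70 \left(7 - 70\right) = 4452 - -4410 = 4452 + 4410 = 8862$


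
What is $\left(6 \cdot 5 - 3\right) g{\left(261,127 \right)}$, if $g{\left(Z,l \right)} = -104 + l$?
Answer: $621$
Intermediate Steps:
$\left(6 \cdot 5 - 3\right) g{\left(261,127 \right)} = \left(6 \cdot 5 - 3\right) \left(-104 + 127\right) = \left(30 - 3\right) 23 = 27 \cdot 23 = 621$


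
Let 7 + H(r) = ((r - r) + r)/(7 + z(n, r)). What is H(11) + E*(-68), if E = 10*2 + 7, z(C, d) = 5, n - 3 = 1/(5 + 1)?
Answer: -22105/12 ≈ -1842.1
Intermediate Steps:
n = 19/6 (n = 3 + 1/(5 + 1) = 3 + 1/6 = 3 + ⅙ = 19/6 ≈ 3.1667)
E = 27 (E = 20 + 7 = 27)
H(r) = -7 + r/12 (H(r) = -7 + ((r - r) + r)/(7 + 5) = -7 + (0 + r)/12 = -7 + r*(1/12) = -7 + r/12)
H(11) + E*(-68) = (-7 + (1/12)*11) + 27*(-68) = (-7 + 11/12) - 1836 = -73/12 - 1836 = -22105/12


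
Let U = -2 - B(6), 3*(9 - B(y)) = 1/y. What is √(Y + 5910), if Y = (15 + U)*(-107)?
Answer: √197138/6 ≈ 74.000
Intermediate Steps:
B(y) = 9 - 1/(3*y)
U = -197/18 (U = -2 - (9 - ⅓/6) = -2 - (9 - ⅓*⅙) = -2 - (9 - 1/18) = -2 - 1*161/18 = -2 - 161/18 = -197/18 ≈ -10.944)
Y = -7811/18 (Y = (15 - 197/18)*(-107) = (73/18)*(-107) = -7811/18 ≈ -433.94)
√(Y + 5910) = √(-7811/18 + 5910) = √(98569/18) = √197138/6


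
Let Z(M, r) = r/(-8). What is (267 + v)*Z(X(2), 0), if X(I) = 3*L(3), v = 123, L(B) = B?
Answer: 0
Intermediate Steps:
X(I) = 9 (X(I) = 3*3 = 9)
Z(M, r) = -r/8 (Z(M, r) = r*(-⅛) = -r/8)
(267 + v)*Z(X(2), 0) = (267 + 123)*(-⅛*0) = 390*0 = 0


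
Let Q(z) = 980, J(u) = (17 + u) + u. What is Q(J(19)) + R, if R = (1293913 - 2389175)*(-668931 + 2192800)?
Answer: -1669035807698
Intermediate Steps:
J(u) = 17 + 2*u
R = -1669035808678 (R = -1095262*1523869 = -1669035808678)
Q(J(19)) + R = 980 - 1669035808678 = -1669035807698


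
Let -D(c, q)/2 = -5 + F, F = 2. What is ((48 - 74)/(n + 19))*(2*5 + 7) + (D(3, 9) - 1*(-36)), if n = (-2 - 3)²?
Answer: 703/22 ≈ 31.955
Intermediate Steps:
n = 25 (n = (-5)² = 25)
D(c, q) = 6 (D(c, q) = -2*(-5 + 2) = -2*(-3) = 6)
((48 - 74)/(n + 19))*(2*5 + 7) + (D(3, 9) - 1*(-36)) = ((48 - 74)/(25 + 19))*(2*5 + 7) + (6 - 1*(-36)) = (-26/44)*(10 + 7) + (6 + 36) = -26*1/44*17 + 42 = -13/22*17 + 42 = -221/22 + 42 = 703/22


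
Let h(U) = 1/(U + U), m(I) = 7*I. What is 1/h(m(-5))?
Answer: -70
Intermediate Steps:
h(U) = 1/(2*U)
1/h(m(-5)) = 1/(1/(2*((7*(-5))))) = 1/((½)/(-35)) = 1/((½)*(-1/35)) = 1/(-1/70) = -70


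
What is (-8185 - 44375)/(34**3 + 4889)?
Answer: -17520/14731 ≈ -1.1893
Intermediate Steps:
(-8185 - 44375)/(34**3 + 4889) = -52560/(39304 + 4889) = -52560/44193 = -52560*1/44193 = -17520/14731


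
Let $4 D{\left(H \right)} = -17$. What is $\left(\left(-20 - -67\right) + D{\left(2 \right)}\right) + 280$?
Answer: $\frac{1291}{4} \approx 322.75$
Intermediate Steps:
$D{\left(H \right)} = - \frac{17}{4}$ ($D{\left(H \right)} = \frac{1}{4} \left(-17\right) = - \frac{17}{4}$)
$\left(\left(-20 - -67\right) + D{\left(2 \right)}\right) + 280 = \left(\left(-20 - -67\right) - \frac{17}{4}\right) + 280 = \left(\left(-20 + 67\right) - \frac{17}{4}\right) + 280 = \left(47 - \frac{17}{4}\right) + 280 = \frac{171}{4} + 280 = \frac{1291}{4}$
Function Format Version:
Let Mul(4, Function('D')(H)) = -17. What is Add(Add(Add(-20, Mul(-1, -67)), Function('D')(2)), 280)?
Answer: Rational(1291, 4) ≈ 322.75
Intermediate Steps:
Function('D')(H) = Rational(-17, 4) (Function('D')(H) = Mul(Rational(1, 4), -17) = Rational(-17, 4))
Add(Add(Add(-20, Mul(-1, -67)), Function('D')(2)), 280) = Add(Add(Add(-20, Mul(-1, -67)), Rational(-17, 4)), 280) = Add(Add(Add(-20, 67), Rational(-17, 4)), 280) = Add(Add(47, Rational(-17, 4)), 280) = Add(Rational(171, 4), 280) = Rational(1291, 4)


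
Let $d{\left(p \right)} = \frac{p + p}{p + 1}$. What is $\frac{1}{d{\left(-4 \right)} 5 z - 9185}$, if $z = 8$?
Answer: $- \frac{3}{27235} \approx -0.00011015$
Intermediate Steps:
$d{\left(p \right)} = \frac{2 p}{1 + p}$
$\frac{1}{d{\left(-4 \right)} 5 z - 9185} = \frac{1}{2 \left(-4\right) \frac{1}{1 - 4} \cdot 5 \cdot 8 - 9185} = \frac{1}{2 \left(-4\right) \frac{1}{-3} \cdot 5 \cdot 8 - 9185} = \frac{1}{2 \left(-4\right) \left(- \frac{1}{3}\right) 5 \cdot 8 - 9185} = \frac{1}{\frac{8}{3} \cdot 5 \cdot 8 - 9185} = \frac{1}{\frac{40}{3} \cdot 8 - 9185} = \frac{1}{\frac{320}{3} - 9185} = \frac{1}{- \frac{27235}{3}} = - \frac{3}{27235}$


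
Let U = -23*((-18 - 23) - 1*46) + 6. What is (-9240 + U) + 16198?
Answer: 8965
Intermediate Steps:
U = 2007 (U = -23*(-41 - 46) + 6 = -23*(-87) + 6 = 2001 + 6 = 2007)
(-9240 + U) + 16198 = (-9240 + 2007) + 16198 = -7233 + 16198 = 8965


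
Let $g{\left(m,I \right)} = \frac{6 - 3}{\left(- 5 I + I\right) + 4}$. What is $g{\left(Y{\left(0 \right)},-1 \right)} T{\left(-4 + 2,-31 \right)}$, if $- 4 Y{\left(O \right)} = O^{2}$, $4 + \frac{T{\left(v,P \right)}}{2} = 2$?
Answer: $- \frac{3}{2} \approx -1.5$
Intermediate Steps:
$T{\left(v,P \right)} = -4$ ($T{\left(v,P \right)} = -8 + 2 \cdot 2 = -8 + 4 = -4$)
$Y{\left(O \right)} = - \frac{O^{2}}{4}$
$g{\left(m,I \right)} = \frac{3}{4 - 4 I}$ ($g{\left(m,I \right)} = \frac{3}{- 4 I + 4} = \frac{3}{4 - 4 I}$)
$g{\left(Y{\left(0 \right)},-1 \right)} T{\left(-4 + 2,-31 \right)} = - \frac{3}{-4 + 4 \left(-1\right)} \left(-4\right) = - \frac{3}{-4 - 4} \left(-4\right) = - \frac{3}{-8} \left(-4\right) = \left(-3\right) \left(- \frac{1}{8}\right) \left(-4\right) = \frac{3}{8} \left(-4\right) = - \frac{3}{2}$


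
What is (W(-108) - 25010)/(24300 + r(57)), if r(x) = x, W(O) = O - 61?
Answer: -8393/8119 ≈ -1.0337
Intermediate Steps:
W(O) = -61 + O
(W(-108) - 25010)/(24300 + r(57)) = ((-61 - 108) - 25010)/(24300 + 57) = (-169 - 25010)/24357 = -25179*1/24357 = -8393/8119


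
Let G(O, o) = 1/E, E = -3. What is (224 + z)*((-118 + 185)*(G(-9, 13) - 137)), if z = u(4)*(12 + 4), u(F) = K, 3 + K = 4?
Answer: -2208320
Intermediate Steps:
K = 1 (K = -3 + 4 = 1)
G(O, o) = -⅓ (G(O, o) = 1/(-3) = -⅓)
u(F) = 1
z = 16 (z = 1*(12 + 4) = 1*16 = 16)
(224 + z)*((-118 + 185)*(G(-9, 13) - 137)) = (224 + 16)*((-118 + 185)*(-⅓ - 137)) = 240*(67*(-412/3)) = 240*(-27604/3) = -2208320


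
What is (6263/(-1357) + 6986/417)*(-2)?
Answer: -13736662/565869 ≈ -24.275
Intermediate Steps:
(6263/(-1357) + 6986/417)*(-2) = (6263*(-1/1357) + 6986*(1/417))*(-2) = (-6263/1357 + 6986/417)*(-2) = (6868331/565869)*(-2) = -13736662/565869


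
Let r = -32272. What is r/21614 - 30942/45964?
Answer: -538032649/248366474 ≈ -2.1663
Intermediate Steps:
r/21614 - 30942/45964 = -32272/21614 - 30942/45964 = -32272*1/21614 - 30942*1/45964 = -16136/10807 - 15471/22982 = -538032649/248366474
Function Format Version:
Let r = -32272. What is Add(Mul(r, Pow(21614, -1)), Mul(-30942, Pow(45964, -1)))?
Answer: Rational(-538032649, 248366474) ≈ -2.1663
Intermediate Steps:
Add(Mul(r, Pow(21614, -1)), Mul(-30942, Pow(45964, -1))) = Add(Mul(-32272, Pow(21614, -1)), Mul(-30942, Pow(45964, -1))) = Add(Mul(-32272, Rational(1, 21614)), Mul(-30942, Rational(1, 45964))) = Add(Rational(-16136, 10807), Rational(-15471, 22982)) = Rational(-538032649, 248366474)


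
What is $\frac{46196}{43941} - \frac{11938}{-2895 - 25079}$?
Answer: $\frac{908427281}{614602767} \approx 1.4781$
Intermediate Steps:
$\frac{46196}{43941} - \frac{11938}{-2895 - 25079} = 46196 \cdot \frac{1}{43941} - \frac{11938}{-2895 - 25079} = \frac{46196}{43941} - \frac{11938}{-27974} = \frac{46196}{43941} - - \frac{5969}{13987} = \frac{46196}{43941} + \frac{5969}{13987} = \frac{908427281}{614602767}$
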